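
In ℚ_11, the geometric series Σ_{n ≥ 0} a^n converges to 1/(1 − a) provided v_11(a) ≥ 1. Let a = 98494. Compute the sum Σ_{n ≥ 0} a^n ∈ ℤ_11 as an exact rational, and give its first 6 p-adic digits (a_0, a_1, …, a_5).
Σ a^n = 1/(1 − a) = -1/98493;  first 6 digits = (1, 0, 0, 8, 6, 0)

v_11(a) = 3 ≥ 1, so the series converges in ℤ_11 to 1/(1 − a) = 1/(1 − 98494) = -1/98493. Expand this rational in ℤ_11: compute digits iteratively via d_i = x_i mod 11, x_{i+1} = (x_i − d_i)/11. The first 6 digits are (1, 0, 0, 8, 6, 0).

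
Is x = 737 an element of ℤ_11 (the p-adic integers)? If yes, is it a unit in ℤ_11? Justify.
x ∈ ℤ_11 but not a unit; v_11(x) = 1 > 0

ℤ_11 = {x ∈ ℚ_11 : v_11(x) ≥ 0} and ℤ_11^× = {x ∈ ℤ_11 : v_11(x) = 0}. Here v_11(737) = v_11(num) − v_11(den) = 1; compare against these criteria.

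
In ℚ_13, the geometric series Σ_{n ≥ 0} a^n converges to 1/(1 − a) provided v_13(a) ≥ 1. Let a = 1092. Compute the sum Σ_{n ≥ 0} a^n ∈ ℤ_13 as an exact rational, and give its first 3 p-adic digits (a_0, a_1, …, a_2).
Σ a^n = 1/(1 − a) = -1/1091;  first 3 digits = (1, 6, 3)

v_13(a) = 1 ≥ 1, so the series converges in ℤ_13 to 1/(1 − a) = 1/(1 − 1092) = -1/1091. Expand this rational in ℤ_13: compute digits iteratively via d_i = x_i mod 13, x_{i+1} = (x_i − d_i)/13. The first 3 digits are (1, 6, 3).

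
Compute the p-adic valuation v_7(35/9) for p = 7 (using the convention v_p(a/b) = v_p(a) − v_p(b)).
v_7(35/9) = 1

Factor powers of 7 from the numerator and denominator of the reduced fraction: 35 = 7^1 · 5 and 9 = 7^0 · 9. Apply v_p(a/b) = v_p(a) − v_p(b): v_7(35/9) = 1 − 0 = 1.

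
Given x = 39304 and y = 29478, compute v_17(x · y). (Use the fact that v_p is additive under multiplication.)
v_17(1158603312) = 6

v_p(x) = 3 (factor: 39304 = 17^3 · 8); v_p(y) = 3 (factor: 29478 = 17^3 · 6). Additivity: v_p(xy) = v_p(x) + v_p(y) = 3 + 3 = 6. (Direct check: xy = 1158603312 = 17^6 · (48).)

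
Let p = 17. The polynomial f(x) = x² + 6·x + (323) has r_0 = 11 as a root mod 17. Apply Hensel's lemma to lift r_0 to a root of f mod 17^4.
r_3 = 45180 (mod 83521)

Hensel: r_{i+1} = r_i − f(r_i)·(f′(r_i))^{-1} mod 17^{i+2}, f′(x) = 2x + 6. Iterate:
  r_0 = 11 (mod 17)
  r_1 = 96 (mod 289)
  r_2 = 963 (mod 4913)
  r_3 = 45180 (mod 83521)
Final: r = 45180 satisfies f(r) ≡ 0 mod 17^4.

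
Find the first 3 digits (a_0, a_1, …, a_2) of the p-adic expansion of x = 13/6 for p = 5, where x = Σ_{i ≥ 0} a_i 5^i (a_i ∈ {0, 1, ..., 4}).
(a_0, …, a_2) = (3, 4, 0)

v_5(13/6) = 0 (numerator and denominator both coprime to 5), so x ∈ ℤ_5^×. Compute digits iteratively via a_i = x_i mod 5, x_{i+1} = (x_i − a_i)/5, with x_0 = x:
  x_0 = 13/6;  a_0 = 3;  x_1 = (x_0 − 3)/5 = -1/6
  x_1 = -1/6;  a_1 = 4;  x_2 = (x_1 − 4)/5 = -5/6
  x_2 = -5/6;  a_2 = 0;  x_3 = (x_2 − 0)/5 = -1/6
Digits: (3, 4, 0).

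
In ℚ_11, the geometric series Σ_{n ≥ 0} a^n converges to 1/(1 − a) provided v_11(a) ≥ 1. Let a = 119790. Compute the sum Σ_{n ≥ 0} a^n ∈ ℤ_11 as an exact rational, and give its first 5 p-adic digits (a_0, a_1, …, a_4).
Σ a^n = 1/(1 − a) = -1/119789;  first 5 digits = (1, 0, 0, 2, 8)

v_11(a) = 3 ≥ 1, so the series converges in ℤ_11 to 1/(1 − a) = 1/(1 − 119790) = -1/119789. Expand this rational in ℤ_11: compute digits iteratively via d_i = x_i mod 11, x_{i+1} = (x_i − d_i)/11. The first 5 digits are (1, 0, 0, 2, 8).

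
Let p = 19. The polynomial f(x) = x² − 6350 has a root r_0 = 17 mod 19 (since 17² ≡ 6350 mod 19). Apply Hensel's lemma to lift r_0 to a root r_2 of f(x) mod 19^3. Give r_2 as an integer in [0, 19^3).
r_2 = 2202 (mod 6859)

Hensel's recurrence: r_{i+1} = r_i − f(r_i)·(f′(r_i))^{-1} mod 19^{i+2}, with f′(x) = 2x. Iterate:
  r_0 = 17 (mod 19)
  r_1 = 36 (mod 361)
  r_2 = 2202 (mod 6859)
Final: r_2 = 2202, and one checks f(r_2) ≡ 0 mod 19^3.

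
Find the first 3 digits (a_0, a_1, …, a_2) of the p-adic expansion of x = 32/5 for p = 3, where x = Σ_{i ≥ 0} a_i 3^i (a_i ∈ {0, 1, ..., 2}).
(a_0, …, a_2) = (1, 0, 0)

v_3(32/5) = 0 (numerator and denominator both coprime to 3), so x ∈ ℤ_3^×. Compute digits iteratively via a_i = x_i mod 3, x_{i+1} = (x_i − a_i)/3, with x_0 = x:
  x_0 = 32/5;  a_0 = 1;  x_1 = (x_0 − 1)/3 = 9/5
  x_1 = 9/5;  a_1 = 0;  x_2 = (x_1 − 0)/3 = 3/5
  x_2 = 3/5;  a_2 = 0;  x_3 = (x_2 − 0)/3 = 1/5
Digits: (1, 0, 0).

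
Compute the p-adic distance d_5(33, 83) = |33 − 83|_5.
d_5(33, 83) = 1/25

Step 1 — x − y = 33 − 83 = -50. Step 2 — v_5(-50) = 2 (factor: -50 = −(5^2 · 2); the sign does not affect v_p). Step 3 — |x − y|_5 = 5^{-2} = 1/25.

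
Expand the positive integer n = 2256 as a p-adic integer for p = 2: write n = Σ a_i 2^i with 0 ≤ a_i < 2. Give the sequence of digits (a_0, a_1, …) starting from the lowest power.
(a_0, a_1, …) = (0, 0, 0, 0, 1, 0, 1, 1, 0, 0, 0, 1)

Repeated division by 2 gives the digits low-to-high: 2256 = 1·2^4 + 1·2^6 + 1·2^7 + 1·2^11. Digit sequence: (0, 0, 0, 0, 1, 0, 1, 1, 0, 0, 0, 1).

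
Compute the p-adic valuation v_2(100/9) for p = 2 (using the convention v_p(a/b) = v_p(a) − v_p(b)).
v_2(100/9) = 2

Factor powers of 2 from the numerator and denominator of the reduced fraction: 100 = 2^2 · 25 and 9 = 2^0 · 9. Apply v_p(a/b) = v_p(a) − v_p(b): v_2(100/9) = 2 − 0 = 2.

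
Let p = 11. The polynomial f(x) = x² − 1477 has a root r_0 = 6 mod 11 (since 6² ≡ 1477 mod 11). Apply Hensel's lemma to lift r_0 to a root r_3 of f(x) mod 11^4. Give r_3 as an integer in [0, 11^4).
r_3 = 2778 (mod 14641)

Hensel's recurrence: r_{i+1} = r_i − f(r_i)·(f′(r_i))^{-1} mod 11^{i+2}, with f′(x) = 2x. Iterate:
  r_0 = 6 (mod 11)
  r_1 = 116 (mod 121)
  r_2 = 116 (mod 1331)
  r_3 = 2778 (mod 14641)
Final: r_3 = 2778, and one checks f(r_3) ≡ 0 mod 11^4.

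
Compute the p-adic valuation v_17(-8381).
v_17(-8381) = 2

v_17(n) is the largest exponent k such that 17^k divides n. Factor out: -8381 = -17^2 · 29. (Sign doesn't affect v_p.) So v_17(-8381) = 2.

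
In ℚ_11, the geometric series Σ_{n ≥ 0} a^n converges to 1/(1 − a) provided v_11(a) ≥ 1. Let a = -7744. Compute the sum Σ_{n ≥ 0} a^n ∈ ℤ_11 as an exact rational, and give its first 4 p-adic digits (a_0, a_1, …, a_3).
Σ a^n = 1/(1 − a) = 1/7745;  first 4 digits = (1, 0, 2, 5)

v_11(a) = 2 ≥ 1, so the series converges in ℤ_11 to 1/(1 − a) = 1/(1 − (-7744)) = 1/7745. Expand this rational in ℤ_11: compute digits iteratively via d_i = x_i mod 11, x_{i+1} = (x_i − d_i)/11. The first 4 digits are (1, 0, 2, 5).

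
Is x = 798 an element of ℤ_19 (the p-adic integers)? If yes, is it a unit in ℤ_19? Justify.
x ∈ ℤ_19 but not a unit; v_19(x) = 1 > 0

ℤ_19 = {x ∈ ℚ_19 : v_19(x) ≥ 0} and ℤ_19^× = {x ∈ ℤ_19 : v_19(x) = 0}. Here v_19(798) = v_19(num) − v_19(den) = 1; compare against these criteria.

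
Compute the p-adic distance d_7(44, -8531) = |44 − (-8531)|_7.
d_7(44, -8531) = 1/343

Step 1 — x − y = 44 − (-8531) = 8575. Step 2 — v_7(8575) = 3 (factor: 8575 = (7^3 · 25); the sign does not affect v_p). Step 3 — |x − y|_7 = 7^{-3} = 1/343.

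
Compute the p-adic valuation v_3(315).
v_3(315) = 2

v_3(n) is the largest exponent k such that 3^k divides n. Factor out: 315 = 3^2 · 35. (Sign doesn't affect v_p.) So v_3(315) = 2.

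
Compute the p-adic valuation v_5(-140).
v_5(-140) = 1

v_5(n) is the largest exponent k such that 5^k divides n. Factor out: -140 = -5^1 · 28. (Sign doesn't affect v_p.) So v_5(-140) = 1.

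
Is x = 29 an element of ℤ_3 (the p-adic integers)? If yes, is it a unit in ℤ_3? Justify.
x ∈ ℤ_3^× (unit); v_3(x) = 0

ℤ_3 = {x ∈ ℚ_3 : v_3(x) ≥ 0} and ℤ_3^× = {x ∈ ℤ_3 : v_3(x) = 0}. Here v_3(29) = v_3(num) − v_3(den) = 0; compare against these criteria.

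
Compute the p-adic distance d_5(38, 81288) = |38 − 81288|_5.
d_5(38, 81288) = 1/3125

Step 1 — x − y = 38 − 81288 = -81250. Step 2 — v_5(-81250) = 5 (factor: -81250 = −(5^5 · 26); the sign does not affect v_p). Step 3 — |x − y|_5 = 5^{-5} = 1/3125.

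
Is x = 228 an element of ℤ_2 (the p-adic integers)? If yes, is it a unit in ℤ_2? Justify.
x ∈ ℤ_2 but not a unit; v_2(x) = 2 > 0

ℤ_2 = {x ∈ ℚ_2 : v_2(x) ≥ 0} and ℤ_2^× = {x ∈ ℤ_2 : v_2(x) = 0}. Here v_2(228) = v_2(num) − v_2(den) = 2; compare against these criteria.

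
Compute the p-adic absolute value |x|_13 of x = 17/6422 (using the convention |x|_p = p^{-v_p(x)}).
|17/6422|_13 = 169

Step 1 — compute v_13(x) by factoring powers of 13 out of the numerator and denominator: v_13(17/6422) = -2. Step 2 — apply |x|_p = p^{-v_p(x)} = 13^{2} = 169.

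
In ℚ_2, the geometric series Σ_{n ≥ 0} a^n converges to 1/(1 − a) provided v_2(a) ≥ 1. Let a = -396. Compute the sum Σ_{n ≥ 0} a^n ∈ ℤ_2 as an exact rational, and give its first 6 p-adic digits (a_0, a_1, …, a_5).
Σ a^n = 1/(1 − a) = 1/397;  first 6 digits = (1, 0, 1, 0, 0, 0)

v_2(a) = 2 ≥ 1, so the series converges in ℤ_2 to 1/(1 − a) = 1/(1 − (-396)) = 1/397. Expand this rational in ℤ_2: compute digits iteratively via d_i = x_i mod 2, x_{i+1} = (x_i − d_i)/2. The first 6 digits are (1, 0, 1, 0, 0, 0).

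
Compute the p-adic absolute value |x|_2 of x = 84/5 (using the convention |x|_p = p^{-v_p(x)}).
|84/5|_2 = 1/4

Step 1 — compute v_2(x) by factoring powers of 2 out of the numerator and denominator: v_2(84/5) = 2. Step 2 — apply |x|_p = p^{-v_p(x)} = 2^{-2} = 1/4.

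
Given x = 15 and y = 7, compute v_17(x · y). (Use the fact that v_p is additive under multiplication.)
v_17(105) = 0

v_p(x) = 0 (factor: 15 = 17^0 · 15); v_p(y) = 0 (factor: 7 = 17^0 · 7). Additivity: v_p(xy) = v_p(x) + v_p(y) = 0 + 0 = 0. (Direct check: xy = 105 = 17^0 · (105).)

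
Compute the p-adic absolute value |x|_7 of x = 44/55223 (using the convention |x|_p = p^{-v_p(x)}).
|44/55223|_7 = 2401

Step 1 — compute v_7(x) by factoring powers of 7 out of the numerator and denominator: v_7(44/55223) = -4. Step 2 — apply |x|_p = p^{-v_p(x)} = 7^{4} = 2401.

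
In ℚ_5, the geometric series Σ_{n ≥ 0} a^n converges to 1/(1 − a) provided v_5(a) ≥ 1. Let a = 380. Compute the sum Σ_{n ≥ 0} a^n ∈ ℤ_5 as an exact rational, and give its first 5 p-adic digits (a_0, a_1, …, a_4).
Σ a^n = 1/(1 − a) = -1/379;  first 5 digits = (1, 1, 1, 4, 2)

v_5(a) = 1 ≥ 1, so the series converges in ℤ_5 to 1/(1 − a) = 1/(1 − 380) = -1/379. Expand this rational in ℤ_5: compute digits iteratively via d_i = x_i mod 5, x_{i+1} = (x_i − d_i)/5. The first 5 digits are (1, 1, 1, 4, 2).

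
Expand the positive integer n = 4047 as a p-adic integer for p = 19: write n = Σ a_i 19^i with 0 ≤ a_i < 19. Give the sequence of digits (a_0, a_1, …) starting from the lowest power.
(a_0, a_1, …) = (0, 4, 11)

Repeated division by 19 gives the digits low-to-high: 4047 = 4·19^1 + 11·19^2. Digit sequence: (0, 4, 11).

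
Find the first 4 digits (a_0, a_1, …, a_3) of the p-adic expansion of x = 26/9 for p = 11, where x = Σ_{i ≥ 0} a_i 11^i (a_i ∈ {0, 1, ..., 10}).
(a_0, …, a_3) = (9, 8, 9, 4)

v_11(26/9) = 0 (numerator and denominator both coprime to 11), so x ∈ ℤ_11^×. Compute digits iteratively via a_i = x_i mod 11, x_{i+1} = (x_i − a_i)/11, with x_0 = x:
  x_0 = 26/9;  a_0 = 9;  x_1 = (x_0 − 9)/11 = -5/9
  x_1 = -5/9;  a_1 = 8;  x_2 = (x_1 − 8)/11 = -7/9
  x_2 = -7/9;  a_2 = 9;  x_3 = (x_2 − 9)/11 = -8/9
  x_3 = -8/9;  a_3 = 4;  x_4 = (x_3 − 4)/11 = -4/9
Digits: (9, 8, 9, 4).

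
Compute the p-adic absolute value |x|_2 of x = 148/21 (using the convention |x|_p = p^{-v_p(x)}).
|148/21|_2 = 1/4

Step 1 — compute v_2(x) by factoring powers of 2 out of the numerator and denominator: v_2(148/21) = 2. Step 2 — apply |x|_p = p^{-v_p(x)} = 2^{-2} = 1/4.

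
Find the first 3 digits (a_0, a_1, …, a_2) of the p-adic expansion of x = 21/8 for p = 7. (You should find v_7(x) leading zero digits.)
(a_0, …, a_2) = (0, 3, 4)

v_7(21/8) = 1, so a_0 = ... = a_0 = 0. Factor out: x = 7^1 · u with u = 3/8 a unit in ℤ_7. Expand u iteratively via a_{v+i} = u_i mod 7, u_{i+1} = (u_i − a_{v+i})/7:
  u_0 = 3/8;  a_1 = 3;  u_1 = (u_0 − 3)/7 = -3/8
  u_1 = -3/8;  a_2 = 4;  u_2 = (u_1 − 4)/7 = -5/8
Digits: (0, 3, 4).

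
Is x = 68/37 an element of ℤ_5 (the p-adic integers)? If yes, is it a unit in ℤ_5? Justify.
x ∈ ℤ_5^× (unit); v_5(x) = 0

ℤ_5 = {x ∈ ℚ_5 : v_5(x) ≥ 0} and ℤ_5^× = {x ∈ ℤ_5 : v_5(x) = 0}. Here v_5(68/37) = v_5(num) − v_5(den) = 0; compare against these criteria.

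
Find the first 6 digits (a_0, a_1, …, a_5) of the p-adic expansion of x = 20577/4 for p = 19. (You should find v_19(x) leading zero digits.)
(a_0, …, a_5) = (0, 0, 0, 15, 4, 14)

v_19(20577/4) = 3, so a_0 = ... = a_2 = 0. Factor out: x = 19^3 · u with u = 3/4 a unit in ℤ_19. Expand u iteratively via a_{v+i} = u_i mod 19, u_{i+1} = (u_i − a_{v+i})/19:
  u_0 = 3/4;  a_3 = 15;  u_1 = (u_0 − 15)/19 = -3/4
  u_1 = -3/4;  a_4 = 4;  u_2 = (u_1 − 4)/19 = -1/4
  u_2 = -1/4;  a_5 = 14;  u_3 = (u_2 − 14)/19 = -3/4
Digits: (0, 0, 0, 15, 4, 14).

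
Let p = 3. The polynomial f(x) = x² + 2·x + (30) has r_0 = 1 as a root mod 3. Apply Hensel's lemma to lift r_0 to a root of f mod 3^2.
r_1 = 4 (mod 9)

Hensel: r_{i+1} = r_i − f(r_i)·(f′(r_i))^{-1} mod 3^{i+2}, f′(x) = 2x + 2. Iterate:
  r_0 = 1 (mod 3)
  r_1 = 4 (mod 9)
Final: r = 4 satisfies f(r) ≡ 0 mod 3^2.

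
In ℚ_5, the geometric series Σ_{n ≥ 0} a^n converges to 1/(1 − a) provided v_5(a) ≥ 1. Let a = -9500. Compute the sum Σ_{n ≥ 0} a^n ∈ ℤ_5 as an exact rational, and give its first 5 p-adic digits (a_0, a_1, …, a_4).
Σ a^n = 1/(1 − a) = 1/9501;  first 5 digits = (1, 0, 0, 4, 4)

v_5(a) = 3 ≥ 1, so the series converges in ℤ_5 to 1/(1 − a) = 1/(1 − (-9500)) = 1/9501. Expand this rational in ℤ_5: compute digits iteratively via d_i = x_i mod 5, x_{i+1} = (x_i − d_i)/5. The first 5 digits are (1, 0, 0, 4, 4).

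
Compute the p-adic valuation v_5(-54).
v_5(-54) = 0

v_5(n) is the largest exponent k such that 5^k divides n. Factor out: -54 = -5^0 · 54. (Sign doesn't affect v_p.) So v_5(-54) = 0.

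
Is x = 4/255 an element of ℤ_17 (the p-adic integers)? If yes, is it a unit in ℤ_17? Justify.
x ∉ ℤ_17 (v_17(x) = -1 < 0)

ℤ_17 = {x ∈ ℚ_17 : v_17(x) ≥ 0} and ℤ_17^× = {x ∈ ℤ_17 : v_17(x) = 0}. Here v_17(4/255) = v_17(num) − v_17(den) = -1; compare against these criteria.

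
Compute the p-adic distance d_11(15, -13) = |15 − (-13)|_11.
d_11(15, -13) = 1

Step 1 — x − y = 15 − (-13) = 28. Step 2 — v_11(28) = 0 (factor: 28 = (11^0 · 28); the sign does not affect v_p). Step 3 — |x − y|_11 = 11^{0} = 1.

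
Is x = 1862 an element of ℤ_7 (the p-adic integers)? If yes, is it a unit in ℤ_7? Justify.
x ∈ ℤ_7 but not a unit; v_7(x) = 2 > 0

ℤ_7 = {x ∈ ℚ_7 : v_7(x) ≥ 0} and ℤ_7^× = {x ∈ ℤ_7 : v_7(x) = 0}. Here v_7(1862) = v_7(num) − v_7(den) = 2; compare against these criteria.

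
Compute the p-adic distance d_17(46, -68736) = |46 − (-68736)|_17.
d_17(46, -68736) = 1/4913

Step 1 — x − y = 46 − (-68736) = 68782. Step 2 — v_17(68782) = 3 (factor: 68782 = (17^3 · 14); the sign does not affect v_p). Step 3 — |x − y|_17 = 17^{-3} = 1/4913.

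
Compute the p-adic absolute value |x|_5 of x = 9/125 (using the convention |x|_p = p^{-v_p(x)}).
|9/125|_5 = 125

Step 1 — compute v_5(x) by factoring powers of 5 out of the numerator and denominator: v_5(9/125) = -3. Step 2 — apply |x|_p = p^{-v_p(x)} = 5^{3} = 125.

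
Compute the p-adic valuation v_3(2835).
v_3(2835) = 4

v_3(n) is the largest exponent k such that 3^k divides n. Factor out: 2835 = 3^4 · 35. (Sign doesn't affect v_p.) So v_3(2835) = 4.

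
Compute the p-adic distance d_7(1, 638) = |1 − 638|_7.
d_7(1, 638) = 1/49

Step 1 — x − y = 1 − 638 = -637. Step 2 — v_7(-637) = 2 (factor: -637 = −(7^2 · 13); the sign does not affect v_p). Step 3 — |x − y|_7 = 7^{-2} = 1/49.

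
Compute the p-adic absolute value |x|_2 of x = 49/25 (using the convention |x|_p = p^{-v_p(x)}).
|49/25|_2 = 1

Step 1 — compute v_2(x) by factoring powers of 2 out of the numerator and denominator: v_2(49/25) = 0. Step 2 — apply |x|_p = p^{-v_p(x)} = 2^{0} = 1.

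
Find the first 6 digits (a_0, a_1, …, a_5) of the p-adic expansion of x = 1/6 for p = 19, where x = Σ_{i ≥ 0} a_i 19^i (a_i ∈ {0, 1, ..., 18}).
(a_0, …, a_5) = (16, 15, 15, 15, 15, 15)

v_19(1/6) = 0 (numerator and denominator both coprime to 19), so x ∈ ℤ_19^×. Compute digits iteratively via a_i = x_i mod 19, x_{i+1} = (x_i − a_i)/19, with x_0 = x:
  x_0 = 1/6;  a_0 = 16;  x_1 = (x_0 − 16)/19 = -5/6
  x_1 = -5/6;  a_1 = 15;  x_2 = (x_1 − 15)/19 = -5/6
  x_2 = -5/6;  a_2 = 15;  x_3 = (x_2 − 15)/19 = -5/6
  x_3 = -5/6;  a_3 = 15;  x_4 = (x_3 − 15)/19 = -5/6
  x_4 = -5/6;  a_4 = 15;  x_5 = (x_4 − 15)/19 = -5/6
  x_5 = -5/6;  a_5 = 15;  x_6 = (x_5 − 15)/19 = -5/6
Digits: (16, 15, 15, 15, 15, 15).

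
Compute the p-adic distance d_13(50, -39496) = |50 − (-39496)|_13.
d_13(50, -39496) = 1/2197

Step 1 — x − y = 50 − (-39496) = 39546. Step 2 — v_13(39546) = 3 (factor: 39546 = (13^3 · 18); the sign does not affect v_p). Step 3 — |x − y|_13 = 13^{-3} = 1/2197.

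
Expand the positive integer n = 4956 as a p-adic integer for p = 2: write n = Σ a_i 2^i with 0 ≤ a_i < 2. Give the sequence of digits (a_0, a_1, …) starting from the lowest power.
(a_0, a_1, …) = (0, 0, 1, 1, 1, 0, 1, 0, 1, 1, 0, 0, 1)

Repeated division by 2 gives the digits low-to-high: 4956 = 1·2^2 + 1·2^3 + 1·2^4 + 1·2^6 + 1·2^8 + 1·2^9 + 1·2^12. Digit sequence: (0, 0, 1, 1, 1, 0, 1, 0, 1, 1, 0, 0, 1).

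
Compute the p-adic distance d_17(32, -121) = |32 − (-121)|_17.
d_17(32, -121) = 1/17

Step 1 — x − y = 32 − (-121) = 153. Step 2 — v_17(153) = 1 (factor: 153 = (17^1 · 9); the sign does not affect v_p). Step 3 — |x − y|_17 = 17^{-1} = 1/17.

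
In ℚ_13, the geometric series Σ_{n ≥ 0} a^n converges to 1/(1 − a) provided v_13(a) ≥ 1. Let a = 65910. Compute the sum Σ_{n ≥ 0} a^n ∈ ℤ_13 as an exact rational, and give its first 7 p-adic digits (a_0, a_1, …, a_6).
Σ a^n = 1/(1 − a) = -1/65909;  first 7 digits = (1, 0, 0, 4, 2, 0, 3)

v_13(a) = 3 ≥ 1, so the series converges in ℤ_13 to 1/(1 − a) = 1/(1 − 65910) = -1/65909. Expand this rational in ℤ_13: compute digits iteratively via d_i = x_i mod 13, x_{i+1} = (x_i − d_i)/13. The first 7 digits are (1, 0, 0, 4, 2, 0, 3).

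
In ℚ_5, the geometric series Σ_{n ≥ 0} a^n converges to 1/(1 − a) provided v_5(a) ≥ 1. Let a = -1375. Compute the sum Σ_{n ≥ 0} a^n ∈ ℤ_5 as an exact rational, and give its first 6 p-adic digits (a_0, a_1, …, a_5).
Σ a^n = 1/(1 − a) = 1/1376;  first 6 digits = (1, 0, 0, 4, 2, 4)

v_5(a) = 3 ≥ 1, so the series converges in ℤ_5 to 1/(1 − a) = 1/(1 − (-1375)) = 1/1376. Expand this rational in ℤ_5: compute digits iteratively via d_i = x_i mod 5, x_{i+1} = (x_i − d_i)/5. The first 6 digits are (1, 0, 0, 4, 2, 4).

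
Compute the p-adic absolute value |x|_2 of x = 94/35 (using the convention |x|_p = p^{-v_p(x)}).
|94/35|_2 = 1/2

Step 1 — compute v_2(x) by factoring powers of 2 out of the numerator and denominator: v_2(94/35) = 1. Step 2 — apply |x|_p = p^{-v_p(x)} = 2^{-1} = 1/2.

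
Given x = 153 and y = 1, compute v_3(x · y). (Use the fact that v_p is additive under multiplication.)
v_3(153) = 2

v_p(x) = 2 (factor: 153 = 3^2 · 17); v_p(y) = 0 (factor: 1 = 3^0 · 1). Additivity: v_p(xy) = v_p(x) + v_p(y) = 2 + 0 = 2. (Direct check: xy = 153 = 3^2 · (17).)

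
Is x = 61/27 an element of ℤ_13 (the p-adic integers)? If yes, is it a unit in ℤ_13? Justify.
x ∈ ℤ_13^× (unit); v_13(x) = 0

ℤ_13 = {x ∈ ℚ_13 : v_13(x) ≥ 0} and ℤ_13^× = {x ∈ ℤ_13 : v_13(x) = 0}. Here v_13(61/27) = v_13(num) − v_13(den) = 0; compare against these criteria.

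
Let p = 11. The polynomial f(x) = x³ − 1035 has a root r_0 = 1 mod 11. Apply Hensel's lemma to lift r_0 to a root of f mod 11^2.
r_1 = 23 (mod 121)

Hensel: r_{i+1} = r_i − f(r_i)/f′(r_i) mod 11^{i+2}, where f′(x) = 3x². Iterate:
  r_0 = 1 (mod 11)
  r_1 = 23 (mod 121)
Final: r = 23 with f(r) ≡ 0 mod 11^2.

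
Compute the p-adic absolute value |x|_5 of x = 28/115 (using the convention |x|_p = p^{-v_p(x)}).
|28/115|_5 = 5

Step 1 — compute v_5(x) by factoring powers of 5 out of the numerator and denominator: v_5(28/115) = -1. Step 2 — apply |x|_p = p^{-v_p(x)} = 5^{1} = 5.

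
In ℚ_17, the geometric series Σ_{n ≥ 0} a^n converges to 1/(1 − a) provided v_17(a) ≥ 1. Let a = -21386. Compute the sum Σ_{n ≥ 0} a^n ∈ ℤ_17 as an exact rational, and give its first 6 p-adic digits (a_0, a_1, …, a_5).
Σ a^n = 1/(1 − a) = 1/21387;  first 6 digits = (1, 0, 11, 12, 1, 16)

v_17(a) = 2 ≥ 1, so the series converges in ℤ_17 to 1/(1 − a) = 1/(1 − (-21386)) = 1/21387. Expand this rational in ℤ_17: compute digits iteratively via d_i = x_i mod 17, x_{i+1} = (x_i − d_i)/17. The first 6 digits are (1, 0, 11, 12, 1, 16).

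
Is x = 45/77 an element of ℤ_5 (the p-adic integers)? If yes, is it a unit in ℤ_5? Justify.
x ∈ ℤ_5 but not a unit; v_5(x) = 1 > 0

ℤ_5 = {x ∈ ℚ_5 : v_5(x) ≥ 0} and ℤ_5^× = {x ∈ ℤ_5 : v_5(x) = 0}. Here v_5(45/77) = v_5(num) − v_5(den) = 1; compare against these criteria.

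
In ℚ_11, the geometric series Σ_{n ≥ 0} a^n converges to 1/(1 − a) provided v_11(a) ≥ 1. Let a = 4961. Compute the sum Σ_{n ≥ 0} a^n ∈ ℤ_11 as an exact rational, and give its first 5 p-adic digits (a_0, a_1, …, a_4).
Σ a^n = 1/(1 − a) = -1/4960;  first 5 digits = (1, 0, 8, 3, 9)

v_11(a) = 2 ≥ 1, so the series converges in ℤ_11 to 1/(1 − a) = 1/(1 − 4961) = -1/4960. Expand this rational in ℤ_11: compute digits iteratively via d_i = x_i mod 11, x_{i+1} = (x_i − d_i)/11. The first 5 digits are (1, 0, 8, 3, 9).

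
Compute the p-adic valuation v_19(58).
v_19(58) = 0

v_19(n) is the largest exponent k such that 19^k divides n. Factor out: 58 = 19^0 · 58. (Sign doesn't affect v_p.) So v_19(58) = 0.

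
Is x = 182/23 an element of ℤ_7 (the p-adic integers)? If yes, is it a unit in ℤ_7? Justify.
x ∈ ℤ_7 but not a unit; v_7(x) = 1 > 0

ℤ_7 = {x ∈ ℚ_7 : v_7(x) ≥ 0} and ℤ_7^× = {x ∈ ℤ_7 : v_7(x) = 0}. Here v_7(182/23) = v_7(num) − v_7(den) = 1; compare against these criteria.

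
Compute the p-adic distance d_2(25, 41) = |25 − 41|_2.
d_2(25, 41) = 1/16

Step 1 — x − y = 25 − 41 = -16. Step 2 — v_2(-16) = 4 (factor: -16 = −(2^4 · 1); the sign does not affect v_p). Step 3 — |x − y|_2 = 2^{-4} = 1/16.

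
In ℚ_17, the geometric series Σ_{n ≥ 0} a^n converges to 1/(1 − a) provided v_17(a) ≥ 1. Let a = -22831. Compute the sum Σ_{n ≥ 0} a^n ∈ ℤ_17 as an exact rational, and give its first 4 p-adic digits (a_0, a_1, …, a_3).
Σ a^n = 1/(1 − a) = 1/22832;  first 4 digits = (1, 0, 6, 12)

v_17(a) = 2 ≥ 1, so the series converges in ℤ_17 to 1/(1 − a) = 1/(1 − (-22831)) = 1/22832. Expand this rational in ℤ_17: compute digits iteratively via d_i = x_i mod 17, x_{i+1} = (x_i − d_i)/17. The first 4 digits are (1, 0, 6, 12).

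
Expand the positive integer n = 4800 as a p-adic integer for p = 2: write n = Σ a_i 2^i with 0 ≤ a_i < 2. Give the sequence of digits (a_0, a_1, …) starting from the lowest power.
(a_0, a_1, …) = (0, 0, 0, 0, 0, 0, 1, 1, 0, 1, 0, 0, 1)

Repeated division by 2 gives the digits low-to-high: 4800 = 1·2^6 + 1·2^7 + 1·2^9 + 1·2^12. Digit sequence: (0, 0, 0, 0, 0, 0, 1, 1, 0, 1, 0, 0, 1).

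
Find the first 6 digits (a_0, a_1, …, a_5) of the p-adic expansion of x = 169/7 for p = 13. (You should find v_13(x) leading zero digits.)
(a_0, …, a_5) = (0, 0, 2, 11, 1, 11)

v_13(169/7) = 2, so a_0 = ... = a_1 = 0. Factor out: x = 13^2 · u with u = 1/7 a unit in ℤ_13. Expand u iteratively via a_{v+i} = u_i mod 13, u_{i+1} = (u_i − a_{v+i})/13:
  u_0 = 1/7;  a_2 = 2;  u_1 = (u_0 − 2)/13 = -1/7
  u_1 = -1/7;  a_3 = 11;  u_2 = (u_1 − 11)/13 = -6/7
  u_2 = -6/7;  a_4 = 1;  u_3 = (u_2 − 1)/13 = -1/7
  u_3 = -1/7;  a_5 = 11;  u_4 = (u_3 − 11)/13 = -6/7
Digits: (0, 0, 2, 11, 1, 11).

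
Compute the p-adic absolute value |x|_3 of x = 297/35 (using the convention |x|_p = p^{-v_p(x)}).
|297/35|_3 = 1/27

Step 1 — compute v_3(x) by factoring powers of 3 out of the numerator and denominator: v_3(297/35) = 3. Step 2 — apply |x|_p = p^{-v_p(x)} = 3^{-3} = 1/27.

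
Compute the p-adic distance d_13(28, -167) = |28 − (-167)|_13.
d_13(28, -167) = 1/13

Step 1 — x − y = 28 − (-167) = 195. Step 2 — v_13(195) = 1 (factor: 195 = (13^1 · 15); the sign does not affect v_p). Step 3 — |x − y|_13 = 13^{-1} = 1/13.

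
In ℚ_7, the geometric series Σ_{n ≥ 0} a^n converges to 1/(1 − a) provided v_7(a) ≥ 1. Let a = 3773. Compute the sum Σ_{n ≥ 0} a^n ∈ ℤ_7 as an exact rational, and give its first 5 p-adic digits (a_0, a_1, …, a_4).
Σ a^n = 1/(1 − a) = -1/3772;  first 5 digits = (1, 0, 0, 4, 1)

v_7(a) = 3 ≥ 1, so the series converges in ℤ_7 to 1/(1 − a) = 1/(1 − 3773) = -1/3772. Expand this rational in ℤ_7: compute digits iteratively via d_i = x_i mod 7, x_{i+1} = (x_i − d_i)/7. The first 5 digits are (1, 0, 0, 4, 1).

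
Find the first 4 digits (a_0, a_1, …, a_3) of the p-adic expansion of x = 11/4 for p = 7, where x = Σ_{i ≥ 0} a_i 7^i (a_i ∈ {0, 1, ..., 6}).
(a_0, …, a_3) = (1, 2, 5, 1)

v_7(11/4) = 0 (numerator and denominator both coprime to 7), so x ∈ ℤ_7^×. Compute digits iteratively via a_i = x_i mod 7, x_{i+1} = (x_i − a_i)/7, with x_0 = x:
  x_0 = 11/4;  a_0 = 1;  x_1 = (x_0 − 1)/7 = 1/4
  x_1 = 1/4;  a_1 = 2;  x_2 = (x_1 − 2)/7 = -1/4
  x_2 = -1/4;  a_2 = 5;  x_3 = (x_2 − 5)/7 = -3/4
  x_3 = -3/4;  a_3 = 1;  x_4 = (x_3 − 1)/7 = -1/4
Digits: (1, 2, 5, 1).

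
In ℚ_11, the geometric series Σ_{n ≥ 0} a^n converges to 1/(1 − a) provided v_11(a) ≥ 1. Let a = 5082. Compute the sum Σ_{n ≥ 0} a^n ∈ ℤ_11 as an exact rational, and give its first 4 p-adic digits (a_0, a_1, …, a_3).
Σ a^n = 1/(1 − a) = -1/5081;  first 4 digits = (1, 0, 9, 3)

v_11(a) = 2 ≥ 1, so the series converges in ℤ_11 to 1/(1 − a) = 1/(1 − 5082) = -1/5081. Expand this rational in ℤ_11: compute digits iteratively via d_i = x_i mod 11, x_{i+1} = (x_i − d_i)/11. The first 4 digits are (1, 0, 9, 3).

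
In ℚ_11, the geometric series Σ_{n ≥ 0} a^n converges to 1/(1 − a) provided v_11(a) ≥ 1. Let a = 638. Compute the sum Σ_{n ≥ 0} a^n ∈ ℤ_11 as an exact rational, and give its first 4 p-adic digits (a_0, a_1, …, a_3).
Σ a^n = 1/(1 − a) = -1/637;  first 4 digits = (1, 3, 3, 3)

v_11(a) = 1 ≥ 1, so the series converges in ℤ_11 to 1/(1 − a) = 1/(1 − 638) = -1/637. Expand this rational in ℤ_11: compute digits iteratively via d_i = x_i mod 11, x_{i+1} = (x_i − d_i)/11. The first 4 digits are (1, 3, 3, 3).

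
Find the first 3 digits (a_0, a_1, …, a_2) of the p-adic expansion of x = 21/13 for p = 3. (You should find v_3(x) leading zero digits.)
(a_0, …, a_2) = (0, 1, 1)

v_3(21/13) = 1, so a_0 = ... = a_0 = 0. Factor out: x = 3^1 · u with u = 7/13 a unit in ℤ_3. Expand u iteratively via a_{v+i} = u_i mod 3, u_{i+1} = (u_i − a_{v+i})/3:
  u_0 = 7/13;  a_1 = 1;  u_1 = (u_0 − 1)/3 = -2/13
  u_1 = -2/13;  a_2 = 1;  u_2 = (u_1 − 1)/3 = -5/13
Digits: (0, 1, 1).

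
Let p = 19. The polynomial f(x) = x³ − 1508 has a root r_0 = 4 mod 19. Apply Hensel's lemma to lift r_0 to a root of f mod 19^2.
r_1 = 4 (mod 361)

Hensel: r_{i+1} = r_i − f(r_i)/f′(r_i) mod 19^{i+2}, where f′(x) = 3x². Iterate:
  r_0 = 4 (mod 19)
  r_1 = 4 (mod 361)
Final: r = 4 with f(r) ≡ 0 mod 19^2.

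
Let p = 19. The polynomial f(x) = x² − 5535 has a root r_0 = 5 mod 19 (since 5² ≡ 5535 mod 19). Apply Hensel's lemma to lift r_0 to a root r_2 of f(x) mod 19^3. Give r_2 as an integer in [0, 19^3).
r_2 = 3805 (mod 6859)

Hensel's recurrence: r_{i+1} = r_i − f(r_i)·(f′(r_i))^{-1} mod 19^{i+2}, with f′(x) = 2x. Iterate:
  r_0 = 5 (mod 19)
  r_1 = 195 (mod 361)
  r_2 = 3805 (mod 6859)
Final: r_2 = 3805, and one checks f(r_2) ≡ 0 mod 19^3.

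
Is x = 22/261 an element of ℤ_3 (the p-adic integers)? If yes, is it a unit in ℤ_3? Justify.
x ∉ ℤ_3 (v_3(x) = -2 < 0)

ℤ_3 = {x ∈ ℚ_3 : v_3(x) ≥ 0} and ℤ_3^× = {x ∈ ℤ_3 : v_3(x) = 0}. Here v_3(22/261) = v_3(num) − v_3(den) = -2; compare against these criteria.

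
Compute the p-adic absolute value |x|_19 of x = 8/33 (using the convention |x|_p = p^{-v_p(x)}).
|8/33|_19 = 1

Step 1 — compute v_19(x) by factoring powers of 19 out of the numerator and denominator: v_19(8/33) = 0. Step 2 — apply |x|_p = p^{-v_p(x)} = 19^{0} = 1.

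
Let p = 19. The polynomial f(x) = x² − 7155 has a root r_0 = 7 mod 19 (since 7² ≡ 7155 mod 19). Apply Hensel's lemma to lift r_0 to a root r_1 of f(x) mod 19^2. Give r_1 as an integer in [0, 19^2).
r_1 = 102 (mod 361)

Hensel's recurrence: r_{i+1} = r_i − f(r_i)·(f′(r_i))^{-1} mod 19^{i+2}, with f′(x) = 2x. Iterate:
  r_0 = 7 (mod 19)
  r_1 = 102 (mod 361)
Final: r_1 = 102, and one checks f(r_1) ≡ 0 mod 19^2.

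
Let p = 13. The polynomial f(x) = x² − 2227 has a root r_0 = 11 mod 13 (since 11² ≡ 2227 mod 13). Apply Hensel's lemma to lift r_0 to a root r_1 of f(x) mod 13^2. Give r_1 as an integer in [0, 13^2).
r_1 = 76 (mod 169)

Hensel's recurrence: r_{i+1} = r_i − f(r_i)·(f′(r_i))^{-1} mod 13^{i+2}, with f′(x) = 2x. Iterate:
  r_0 = 11 (mod 13)
  r_1 = 76 (mod 169)
Final: r_1 = 76, and one checks f(r_1) ≡ 0 mod 13^2.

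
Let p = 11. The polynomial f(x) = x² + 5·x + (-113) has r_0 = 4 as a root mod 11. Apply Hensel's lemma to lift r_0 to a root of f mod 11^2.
r_1 = 103 (mod 121)

Hensel: r_{i+1} = r_i − f(r_i)·(f′(r_i))^{-1} mod 11^{i+2}, f′(x) = 2x + 5. Iterate:
  r_0 = 4 (mod 11)
  r_1 = 103 (mod 121)
Final: r = 103 satisfies f(r) ≡ 0 mod 11^2.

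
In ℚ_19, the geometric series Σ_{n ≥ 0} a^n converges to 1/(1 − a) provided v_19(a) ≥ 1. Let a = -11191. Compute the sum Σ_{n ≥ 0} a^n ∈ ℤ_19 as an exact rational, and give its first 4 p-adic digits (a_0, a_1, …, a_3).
Σ a^n = 1/(1 − a) = 1/11192;  first 4 digits = (1, 0, 7, 17)

v_19(a) = 2 ≥ 1, so the series converges in ℤ_19 to 1/(1 − a) = 1/(1 − (-11191)) = 1/11192. Expand this rational in ℤ_19: compute digits iteratively via d_i = x_i mod 19, x_{i+1} = (x_i − d_i)/19. The first 4 digits are (1, 0, 7, 17).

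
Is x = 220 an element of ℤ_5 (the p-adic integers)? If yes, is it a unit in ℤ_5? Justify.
x ∈ ℤ_5 but not a unit; v_5(x) = 1 > 0

ℤ_5 = {x ∈ ℚ_5 : v_5(x) ≥ 0} and ℤ_5^× = {x ∈ ℤ_5 : v_5(x) = 0}. Here v_5(220) = v_5(num) − v_5(den) = 1; compare against these criteria.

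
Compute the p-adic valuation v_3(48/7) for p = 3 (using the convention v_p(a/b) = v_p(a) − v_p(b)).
v_3(48/7) = 1

Factor powers of 3 from the numerator and denominator of the reduced fraction: 48 = 3^1 · 16 and 7 = 3^0 · 7. Apply v_p(a/b) = v_p(a) − v_p(b): v_3(48/7) = 1 − 0 = 1.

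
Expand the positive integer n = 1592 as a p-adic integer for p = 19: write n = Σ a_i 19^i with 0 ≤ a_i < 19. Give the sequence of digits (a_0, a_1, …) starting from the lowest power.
(a_0, a_1, …) = (15, 7, 4)

Repeated division by 19 gives the digits low-to-high: 1592 = 15 + 7·19^1 + 4·19^2. Digit sequence: (15, 7, 4).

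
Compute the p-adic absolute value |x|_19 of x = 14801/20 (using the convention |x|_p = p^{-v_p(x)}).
|14801/20|_19 = 1/361

Step 1 — compute v_19(x) by factoring powers of 19 out of the numerator and denominator: v_19(14801/20) = 2. Step 2 — apply |x|_p = p^{-v_p(x)} = 19^{-2} = 1/361.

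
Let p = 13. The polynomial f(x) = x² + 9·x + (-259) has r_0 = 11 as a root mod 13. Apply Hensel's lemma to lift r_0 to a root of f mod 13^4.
r_3 = 1337 (mod 28561)

Hensel: r_{i+1} = r_i − f(r_i)·(f′(r_i))^{-1} mod 13^{i+2}, f′(x) = 2x + 9. Iterate:
  r_0 = 11 (mod 13)
  r_1 = 154 (mod 169)
  r_2 = 1337 (mod 2197)
  r_3 = 1337 (mod 28561)
Final: r = 1337 satisfies f(r) ≡ 0 mod 13^4.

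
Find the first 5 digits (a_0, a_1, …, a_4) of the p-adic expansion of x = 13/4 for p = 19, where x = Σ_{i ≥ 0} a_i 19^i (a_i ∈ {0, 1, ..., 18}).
(a_0, …, a_4) = (8, 14, 4, 14, 4)

v_19(13/4) = 0 (numerator and denominator both coprime to 19), so x ∈ ℤ_19^×. Compute digits iteratively via a_i = x_i mod 19, x_{i+1} = (x_i − a_i)/19, with x_0 = x:
  x_0 = 13/4;  a_0 = 8;  x_1 = (x_0 − 8)/19 = -1/4
  x_1 = -1/4;  a_1 = 14;  x_2 = (x_1 − 14)/19 = -3/4
  x_2 = -3/4;  a_2 = 4;  x_3 = (x_2 − 4)/19 = -1/4
  x_3 = -1/4;  a_3 = 14;  x_4 = (x_3 − 14)/19 = -3/4
  x_4 = -3/4;  a_4 = 4;  x_5 = (x_4 − 4)/19 = -1/4
Digits: (8, 14, 4, 14, 4).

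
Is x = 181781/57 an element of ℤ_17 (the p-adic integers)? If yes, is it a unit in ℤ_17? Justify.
x ∈ ℤ_17 but not a unit; v_17(x) = 3 > 0

ℤ_17 = {x ∈ ℚ_17 : v_17(x) ≥ 0} and ℤ_17^× = {x ∈ ℤ_17 : v_17(x) = 0}. Here v_17(181781/57) = v_17(num) − v_17(den) = 3; compare against these criteria.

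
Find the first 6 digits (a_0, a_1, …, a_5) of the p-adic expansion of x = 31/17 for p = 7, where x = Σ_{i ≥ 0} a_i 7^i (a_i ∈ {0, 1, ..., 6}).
(a_0, …, a_5) = (1, 3, 0, 2, 3, 2)

v_7(31/17) = 0 (numerator and denominator both coprime to 7), so x ∈ ℤ_7^×. Compute digits iteratively via a_i = x_i mod 7, x_{i+1} = (x_i − a_i)/7, with x_0 = x:
  x_0 = 31/17;  a_0 = 1;  x_1 = (x_0 − 1)/7 = 2/17
  x_1 = 2/17;  a_1 = 3;  x_2 = (x_1 − 3)/7 = -7/17
  x_2 = -7/17;  a_2 = 0;  x_3 = (x_2 − 0)/7 = -1/17
  x_3 = -1/17;  a_3 = 2;  x_4 = (x_3 − 2)/7 = -5/17
  x_4 = -5/17;  a_4 = 3;  x_5 = (x_4 − 3)/7 = -8/17
  x_5 = -8/17;  a_5 = 2;  x_6 = (x_5 − 2)/7 = -6/17
Digits: (1, 3, 0, 2, 3, 2).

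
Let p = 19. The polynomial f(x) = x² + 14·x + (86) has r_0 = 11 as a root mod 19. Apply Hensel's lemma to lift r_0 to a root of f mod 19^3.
r_2 = 3621 (mod 6859)

Hensel: r_{i+1} = r_i − f(r_i)·(f′(r_i))^{-1} mod 19^{i+2}, f′(x) = 2x + 14. Iterate:
  r_0 = 11 (mod 19)
  r_1 = 11 (mod 361)
  r_2 = 3621 (mod 6859)
Final: r = 3621 satisfies f(r) ≡ 0 mod 19^3.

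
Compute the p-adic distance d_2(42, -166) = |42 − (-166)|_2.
d_2(42, -166) = 1/16

Step 1 — x − y = 42 − (-166) = 208. Step 2 — v_2(208) = 4 (factor: 208 = (2^4 · 13); the sign does not affect v_p). Step 3 — |x − y|_2 = 2^{-4} = 1/16.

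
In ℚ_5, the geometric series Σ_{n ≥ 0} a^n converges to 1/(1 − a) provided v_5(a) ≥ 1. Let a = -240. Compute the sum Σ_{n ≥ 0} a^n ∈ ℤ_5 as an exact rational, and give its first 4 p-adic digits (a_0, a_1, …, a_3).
Σ a^n = 1/(1 − a) = 1/241;  first 4 digits = (1, 2, 4, 1)

v_5(a) = 1 ≥ 1, so the series converges in ℤ_5 to 1/(1 − a) = 1/(1 − (-240)) = 1/241. Expand this rational in ℤ_5: compute digits iteratively via d_i = x_i mod 5, x_{i+1} = (x_i − d_i)/5. The first 4 digits are (1, 2, 4, 1).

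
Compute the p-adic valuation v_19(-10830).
v_19(-10830) = 2

v_19(n) is the largest exponent k such that 19^k divides n. Factor out: -10830 = -19^2 · 30. (Sign doesn't affect v_p.) So v_19(-10830) = 2.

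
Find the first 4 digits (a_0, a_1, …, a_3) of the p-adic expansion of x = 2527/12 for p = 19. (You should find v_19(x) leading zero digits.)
(a_0, …, a_3) = (0, 0, 18, 7)

v_19(2527/12) = 2, so a_0 = ... = a_1 = 0. Factor out: x = 19^2 · u with u = 7/12 a unit in ℤ_19. Expand u iteratively via a_{v+i} = u_i mod 19, u_{i+1} = (u_i − a_{v+i})/19:
  u_0 = 7/12;  a_2 = 18;  u_1 = (u_0 − 18)/19 = -11/12
  u_1 = -11/12;  a_3 = 7;  u_2 = (u_1 − 7)/19 = -5/12
Digits: (0, 0, 18, 7).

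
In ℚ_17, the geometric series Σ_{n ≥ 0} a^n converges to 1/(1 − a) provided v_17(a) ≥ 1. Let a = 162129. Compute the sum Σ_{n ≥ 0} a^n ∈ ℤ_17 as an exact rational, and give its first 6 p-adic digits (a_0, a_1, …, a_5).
Σ a^n = 1/(1 − a) = -1/162128;  first 6 digits = (1, 0, 0, 16, 1, 0)

v_17(a) = 3 ≥ 1, so the series converges in ℤ_17 to 1/(1 − a) = 1/(1 − 162129) = -1/162128. Expand this rational in ℤ_17: compute digits iteratively via d_i = x_i mod 17, x_{i+1} = (x_i − d_i)/17. The first 6 digits are (1, 0, 0, 16, 1, 0).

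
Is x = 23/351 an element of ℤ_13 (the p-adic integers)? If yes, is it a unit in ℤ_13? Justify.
x ∉ ℤ_13 (v_13(x) = -1 < 0)

ℤ_13 = {x ∈ ℚ_13 : v_13(x) ≥ 0} and ℤ_13^× = {x ∈ ℤ_13 : v_13(x) = 0}. Here v_13(23/351) = v_13(num) − v_13(den) = -1; compare against these criteria.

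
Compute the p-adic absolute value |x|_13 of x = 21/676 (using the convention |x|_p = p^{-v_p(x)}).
|21/676|_13 = 169

Step 1 — compute v_13(x) by factoring powers of 13 out of the numerator and denominator: v_13(21/676) = -2. Step 2 — apply |x|_p = p^{-v_p(x)} = 13^{2} = 169.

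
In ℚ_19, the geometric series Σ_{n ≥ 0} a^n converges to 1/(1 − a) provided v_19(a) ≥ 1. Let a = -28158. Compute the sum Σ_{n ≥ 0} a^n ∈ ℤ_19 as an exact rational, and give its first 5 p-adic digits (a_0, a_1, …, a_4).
Σ a^n = 1/(1 − a) = 1/28159;  first 5 digits = (1, 0, 17, 14, 3)

v_19(a) = 2 ≥ 1, so the series converges in ℤ_19 to 1/(1 − a) = 1/(1 − (-28158)) = 1/28159. Expand this rational in ℤ_19: compute digits iteratively via d_i = x_i mod 19, x_{i+1} = (x_i − d_i)/19. The first 5 digits are (1, 0, 17, 14, 3).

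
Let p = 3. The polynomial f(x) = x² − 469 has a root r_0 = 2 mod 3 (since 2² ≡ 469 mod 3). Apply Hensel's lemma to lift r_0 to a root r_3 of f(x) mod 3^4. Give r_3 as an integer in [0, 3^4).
r_3 = 8 (mod 81)

Hensel's recurrence: r_{i+1} = r_i − f(r_i)·(f′(r_i))^{-1} mod 3^{i+2}, with f′(x) = 2x. Iterate:
  r_0 = 2 (mod 3)
  r_1 = 8 (mod 9)
  r_2 = 8 (mod 27)
  r_3 = 8 (mod 81)
Final: r_3 = 8, and one checks f(r_3) ≡ 0 mod 3^4.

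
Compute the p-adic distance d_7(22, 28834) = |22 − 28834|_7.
d_7(22, 28834) = 1/2401

Step 1 — x − y = 22 − 28834 = -28812. Step 2 — v_7(-28812) = 4 (factor: -28812 = −(7^4 · 12); the sign does not affect v_p). Step 3 — |x − y|_7 = 7^{-4} = 1/2401.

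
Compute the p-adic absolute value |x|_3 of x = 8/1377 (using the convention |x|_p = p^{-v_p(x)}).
|8/1377|_3 = 81

Step 1 — compute v_3(x) by factoring powers of 3 out of the numerator and denominator: v_3(8/1377) = -4. Step 2 — apply |x|_p = p^{-v_p(x)} = 3^{4} = 81.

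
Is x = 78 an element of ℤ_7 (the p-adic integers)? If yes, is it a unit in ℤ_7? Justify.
x ∈ ℤ_7^× (unit); v_7(x) = 0

ℤ_7 = {x ∈ ℚ_7 : v_7(x) ≥ 0} and ℤ_7^× = {x ∈ ℤ_7 : v_7(x) = 0}. Here v_7(78) = v_7(num) − v_7(den) = 0; compare against these criteria.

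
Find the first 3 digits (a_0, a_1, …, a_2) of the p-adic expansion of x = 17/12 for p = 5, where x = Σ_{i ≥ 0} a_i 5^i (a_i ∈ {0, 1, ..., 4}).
(a_0, …, a_2) = (1, 3, 4)

v_5(17/12) = 0 (numerator and denominator both coprime to 5), so x ∈ ℤ_5^×. Compute digits iteratively via a_i = x_i mod 5, x_{i+1} = (x_i − a_i)/5, with x_0 = x:
  x_0 = 17/12;  a_0 = 1;  x_1 = (x_0 − 1)/5 = 1/12
  x_1 = 1/12;  a_1 = 3;  x_2 = (x_1 − 3)/5 = -7/12
  x_2 = -7/12;  a_2 = 4;  x_3 = (x_2 − 4)/5 = -11/12
Digits: (1, 3, 4).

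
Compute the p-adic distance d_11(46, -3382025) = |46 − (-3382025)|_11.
d_11(46, -3382025) = 1/161051

Step 1 — x − y = 46 − (-3382025) = 3382071. Step 2 — v_11(3382071) = 5 (factor: 3382071 = (11^5 · 21); the sign does not affect v_p). Step 3 — |x − y|_11 = 11^{-5} = 1/161051.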